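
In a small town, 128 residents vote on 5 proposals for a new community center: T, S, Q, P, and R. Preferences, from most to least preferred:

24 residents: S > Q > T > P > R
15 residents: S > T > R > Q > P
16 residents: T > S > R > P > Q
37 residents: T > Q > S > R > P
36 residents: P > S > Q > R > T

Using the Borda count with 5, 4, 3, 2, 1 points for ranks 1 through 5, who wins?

T: 24·3 + 15·4 + 16·5 + 37·5 + 36·1 = 433
S: 24·5 + 15·5 + 16·4 + 37·3 + 36·4 = 514
Q: 24·4 + 15·2 + 16·1 + 37·4 + 36·3 = 398
P: 24·2 + 15·1 + 16·2 + 37·1 + 36·5 = 312
R: 24·1 + 15·3 + 16·3 + 37·2 + 36·2 = 263
S has the highest Borda score (514).

S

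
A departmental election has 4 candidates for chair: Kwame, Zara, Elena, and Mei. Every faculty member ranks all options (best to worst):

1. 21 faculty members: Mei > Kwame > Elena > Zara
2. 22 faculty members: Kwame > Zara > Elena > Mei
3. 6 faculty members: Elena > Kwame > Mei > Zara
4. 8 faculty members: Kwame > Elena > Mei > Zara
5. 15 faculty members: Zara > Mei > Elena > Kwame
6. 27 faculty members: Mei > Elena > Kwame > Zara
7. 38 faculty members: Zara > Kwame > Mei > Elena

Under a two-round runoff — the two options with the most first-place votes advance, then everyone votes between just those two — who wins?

Round 1 first-place votes: Kwame 30, Zara 53, Elena 6, Mei 48.
Zara and Mei advance.
Runoff: Zara is preferred to Mei by 75 voters; Mei by 62.
Zara wins the runoff.

Zara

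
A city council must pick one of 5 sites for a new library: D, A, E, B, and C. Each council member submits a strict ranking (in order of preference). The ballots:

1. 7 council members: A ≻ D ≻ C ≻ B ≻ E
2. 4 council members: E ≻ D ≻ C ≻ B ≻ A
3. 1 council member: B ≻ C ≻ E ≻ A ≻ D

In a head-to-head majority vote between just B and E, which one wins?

B

Voters preferring B to E: 8; preferring E to B: 4.
B wins the head-to-head.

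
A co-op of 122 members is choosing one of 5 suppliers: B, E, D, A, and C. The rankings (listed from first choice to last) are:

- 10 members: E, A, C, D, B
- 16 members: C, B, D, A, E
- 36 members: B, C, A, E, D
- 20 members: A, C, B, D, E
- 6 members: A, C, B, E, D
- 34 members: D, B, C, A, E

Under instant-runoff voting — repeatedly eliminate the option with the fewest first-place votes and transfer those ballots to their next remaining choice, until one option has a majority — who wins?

B

Round 1: B 36, E 10, D 34, A 26, C 16. Eliminate E.
Round 2: B 36, D 34, A 36, C 16. Eliminate C.
Round 3: B 52, D 34, A 36. Eliminate D.
Round 4: B 86, A 36. B has a majority.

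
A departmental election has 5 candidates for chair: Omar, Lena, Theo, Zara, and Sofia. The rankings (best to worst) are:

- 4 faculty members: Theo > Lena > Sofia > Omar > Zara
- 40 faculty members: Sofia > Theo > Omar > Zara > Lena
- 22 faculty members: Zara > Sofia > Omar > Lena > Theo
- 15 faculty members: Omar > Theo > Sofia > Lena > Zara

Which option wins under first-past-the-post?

Sofia

First-place votes: Omar 15, Lena 0, Theo 4, Zara 22, Sofia 40.
Sofia has the most first-place votes.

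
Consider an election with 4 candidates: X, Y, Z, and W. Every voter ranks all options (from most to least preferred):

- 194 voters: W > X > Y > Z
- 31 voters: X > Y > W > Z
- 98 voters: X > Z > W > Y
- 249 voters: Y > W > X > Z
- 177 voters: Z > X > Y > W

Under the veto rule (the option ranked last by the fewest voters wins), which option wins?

X

Last-place votes: X 0, Y 98, Z 474, W 177.
X is ranked last by the fewest voters, so X wins.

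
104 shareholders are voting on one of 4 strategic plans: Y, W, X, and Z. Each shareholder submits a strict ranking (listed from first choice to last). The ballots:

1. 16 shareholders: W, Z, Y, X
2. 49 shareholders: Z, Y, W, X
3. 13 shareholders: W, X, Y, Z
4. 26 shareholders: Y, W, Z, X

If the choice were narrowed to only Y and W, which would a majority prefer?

Y

Voters preferring Y to W: 75; preferring W to Y: 29.
Y wins the head-to-head.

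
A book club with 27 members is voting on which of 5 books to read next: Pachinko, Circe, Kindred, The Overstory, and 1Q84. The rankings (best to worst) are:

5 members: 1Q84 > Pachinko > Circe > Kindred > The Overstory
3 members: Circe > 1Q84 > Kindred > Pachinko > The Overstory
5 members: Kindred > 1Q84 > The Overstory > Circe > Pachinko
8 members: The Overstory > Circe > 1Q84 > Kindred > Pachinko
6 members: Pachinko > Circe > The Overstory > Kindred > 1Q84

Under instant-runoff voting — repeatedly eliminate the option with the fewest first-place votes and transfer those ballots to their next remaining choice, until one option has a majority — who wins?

The Overstory

Round 1: Pachinko 6, Circe 3, Kindred 5, The Overstory 8, 1Q84 5. Eliminate Circe.
Round 2: Pachinko 6, Kindred 5, The Overstory 8, 1Q84 8. Eliminate Kindred.
Round 3: Pachinko 6, The Overstory 8, 1Q84 13. Eliminate Pachinko.
Round 4: The Overstory 14, 1Q84 13. The Overstory has a majority.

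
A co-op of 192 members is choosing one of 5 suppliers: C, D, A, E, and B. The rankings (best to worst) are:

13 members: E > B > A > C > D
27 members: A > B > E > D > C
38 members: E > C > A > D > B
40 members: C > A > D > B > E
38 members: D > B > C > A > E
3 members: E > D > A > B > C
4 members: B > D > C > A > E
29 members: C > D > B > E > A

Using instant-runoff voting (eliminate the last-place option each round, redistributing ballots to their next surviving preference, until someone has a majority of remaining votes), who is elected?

Round 1: C 69, D 38, A 27, E 54, B 4. Eliminate B.
Round 2: C 69, D 42, A 27, E 54. Eliminate A.
Round 3: C 69, D 42, E 81. Eliminate D.
Round 4: C 111, E 81. C has a majority.

C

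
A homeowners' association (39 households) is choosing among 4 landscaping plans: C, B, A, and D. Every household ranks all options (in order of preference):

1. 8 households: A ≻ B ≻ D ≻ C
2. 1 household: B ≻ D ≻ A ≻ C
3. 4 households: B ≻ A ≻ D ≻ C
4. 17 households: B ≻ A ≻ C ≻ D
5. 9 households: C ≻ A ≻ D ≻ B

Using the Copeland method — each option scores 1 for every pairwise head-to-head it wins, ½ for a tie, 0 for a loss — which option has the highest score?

C: beats D; loses to B and A → score 1.
B: beats C, A, and D → score 3.
A: beats C and D; loses to B → score 2.
D: loses to C, B, and A → score 0.
B has the best pairwise record.

B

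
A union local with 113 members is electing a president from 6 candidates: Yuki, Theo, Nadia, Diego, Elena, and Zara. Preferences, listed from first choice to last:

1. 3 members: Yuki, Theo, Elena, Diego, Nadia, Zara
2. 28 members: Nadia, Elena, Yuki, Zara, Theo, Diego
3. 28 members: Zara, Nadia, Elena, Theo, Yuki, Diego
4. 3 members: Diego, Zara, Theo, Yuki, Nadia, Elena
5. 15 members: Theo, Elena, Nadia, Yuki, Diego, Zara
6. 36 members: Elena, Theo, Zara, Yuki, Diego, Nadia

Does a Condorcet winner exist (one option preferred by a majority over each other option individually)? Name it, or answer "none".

none

Checking pairwise contests:
Theo beats Yuki 82–31.
Elena beats Theo 92–21.
Theo beats Nadia 57–56.
Yuki beats Diego 110–3.
Nadia beats Elena 59–54.
Elena beats Zara 82–31.
Every option loses at least one head-to-head, so there is no Condorcet winner.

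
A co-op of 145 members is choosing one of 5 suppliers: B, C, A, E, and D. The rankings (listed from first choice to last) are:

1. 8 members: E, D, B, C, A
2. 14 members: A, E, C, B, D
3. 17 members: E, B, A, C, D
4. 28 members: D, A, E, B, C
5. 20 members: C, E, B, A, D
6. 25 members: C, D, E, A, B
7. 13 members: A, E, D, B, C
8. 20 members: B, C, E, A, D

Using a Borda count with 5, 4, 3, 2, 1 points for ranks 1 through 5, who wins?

E

B: 8·3 + 14·2 + 17·4 + 28·2 + 20·3 + 25·1 + 13·2 + 20·5 = 387
C: 8·2 + 14·3 + 17·2 + 28·1 + 20·5 + 25·5 + 13·1 + 20·4 = 438
A: 8·1 + 14·5 + 17·3 + 28·4 + 20·2 + 25·2 + 13·5 + 20·2 = 436
E: 8·5 + 14·4 + 17·5 + 28·3 + 20·4 + 25·3 + 13·4 + 20·3 = 532
D: 8·4 + 14·1 + 17·1 + 28·5 + 20·1 + 25·4 + 13·3 + 20·1 = 382
E has the highest Borda score (532).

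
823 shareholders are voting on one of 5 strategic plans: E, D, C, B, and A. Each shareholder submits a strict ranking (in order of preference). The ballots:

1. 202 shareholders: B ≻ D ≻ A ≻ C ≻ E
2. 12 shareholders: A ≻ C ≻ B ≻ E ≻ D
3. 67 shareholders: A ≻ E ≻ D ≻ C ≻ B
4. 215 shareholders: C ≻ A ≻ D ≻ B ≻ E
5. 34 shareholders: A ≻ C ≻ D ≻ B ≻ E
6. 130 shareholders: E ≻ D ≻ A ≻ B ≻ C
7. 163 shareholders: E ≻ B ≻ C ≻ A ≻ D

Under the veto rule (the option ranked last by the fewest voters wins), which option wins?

Last-place votes: E 451, D 175, C 130, B 67, A 0.
A is ranked last by the fewest voters, so A wins.

A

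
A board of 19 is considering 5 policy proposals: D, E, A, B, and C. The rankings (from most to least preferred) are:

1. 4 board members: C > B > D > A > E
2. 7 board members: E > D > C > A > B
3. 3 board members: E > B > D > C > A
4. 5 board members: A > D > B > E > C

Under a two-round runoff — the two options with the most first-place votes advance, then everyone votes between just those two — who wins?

E

Round 1 first-place votes: D 0, E 10, A 5, B 0, C 4.
E and A advance.
Runoff: E is preferred to A by 10 voters; A by 9.
E wins the runoff.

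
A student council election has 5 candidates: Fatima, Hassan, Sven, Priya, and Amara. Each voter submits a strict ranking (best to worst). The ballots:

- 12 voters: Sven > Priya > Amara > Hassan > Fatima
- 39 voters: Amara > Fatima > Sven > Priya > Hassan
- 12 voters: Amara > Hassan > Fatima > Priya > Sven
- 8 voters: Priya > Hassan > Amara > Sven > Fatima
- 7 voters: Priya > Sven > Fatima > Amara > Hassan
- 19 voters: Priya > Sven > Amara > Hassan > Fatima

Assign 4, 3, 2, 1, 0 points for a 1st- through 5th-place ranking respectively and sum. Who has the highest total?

Amara

Fatima: 12·0 + 39·3 + 12·2 + 8·0 + 7·2 + 19·0 = 155
Hassan: 12·1 + 39·0 + 12·3 + 8·3 + 7·0 + 19·1 = 91
Sven: 12·4 + 39·2 + 12·0 + 8·1 + 7·3 + 19·3 = 212
Priya: 12·3 + 39·1 + 12·1 + 8·4 + 7·4 + 19·4 = 223
Amara: 12·2 + 39·4 + 12·4 + 8·2 + 7·1 + 19·2 = 289
Amara has the highest Borda score (289).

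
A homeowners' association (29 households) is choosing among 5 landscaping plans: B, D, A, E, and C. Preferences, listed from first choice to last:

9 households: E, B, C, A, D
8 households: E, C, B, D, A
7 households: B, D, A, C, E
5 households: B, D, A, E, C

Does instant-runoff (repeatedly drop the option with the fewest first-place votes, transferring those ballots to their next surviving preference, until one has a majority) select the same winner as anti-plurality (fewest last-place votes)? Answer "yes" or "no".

no

Instant-runoff — R1 B 12, D 0, A 0, E 17, C 0 (E winner). Winner: E.
Anti-plurality — last-place votes: B 0, D 9, A 8, E 7, C 5. Winner: B.
The two methods disagree.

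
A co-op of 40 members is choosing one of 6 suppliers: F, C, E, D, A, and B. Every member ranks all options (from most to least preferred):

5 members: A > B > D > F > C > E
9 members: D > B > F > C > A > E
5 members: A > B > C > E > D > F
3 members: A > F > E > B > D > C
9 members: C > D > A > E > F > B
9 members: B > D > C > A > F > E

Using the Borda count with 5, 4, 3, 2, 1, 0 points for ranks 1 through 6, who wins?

F: 5·2 + 9·3 + 5·0 + 3·4 + 9·1 + 9·1 = 67
C: 5·1 + 9·2 + 5·3 + 3·0 + 9·5 + 9·3 = 110
E: 5·0 + 9·0 + 5·2 + 3·3 + 9·2 + 9·0 = 37
D: 5·3 + 9·5 + 5·1 + 3·1 + 9·4 + 9·4 = 140
A: 5·5 + 9·1 + 5·5 + 3·5 + 9·3 + 9·2 = 119
B: 5·4 + 9·4 + 5·4 + 3·2 + 9·0 + 9·5 = 127
D has the highest Borda score (140).

D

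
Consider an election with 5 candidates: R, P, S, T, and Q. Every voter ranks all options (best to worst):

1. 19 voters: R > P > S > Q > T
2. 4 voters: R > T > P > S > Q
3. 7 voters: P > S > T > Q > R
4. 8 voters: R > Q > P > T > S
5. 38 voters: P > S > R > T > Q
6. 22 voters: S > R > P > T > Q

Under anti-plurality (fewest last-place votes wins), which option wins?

Last-place votes: R 7, P 0, S 8, T 19, Q 64.
P is ranked last by the fewest voters, so P wins.

P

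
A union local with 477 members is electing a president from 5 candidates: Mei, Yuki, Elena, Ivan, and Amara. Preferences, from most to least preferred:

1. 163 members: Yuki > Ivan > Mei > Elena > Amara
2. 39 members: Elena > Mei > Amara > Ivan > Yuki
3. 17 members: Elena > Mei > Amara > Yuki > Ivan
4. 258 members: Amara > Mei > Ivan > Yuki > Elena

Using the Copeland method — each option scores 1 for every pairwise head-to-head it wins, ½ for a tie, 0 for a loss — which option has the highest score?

Amara

Mei: beats Yuki, Elena, and Ivan; loses to Amara → score 3.
Yuki: beats Elena; loses to Mei, Ivan, and Amara → score 1.
Elena: loses to Mei, Yuki, Ivan, and Amara → score 0.
Ivan: beats Yuki and Elena; loses to Mei and Amara → score 2.
Amara: beats Mei, Yuki, Elena, and Ivan → score 4.
Amara has the best pairwise record.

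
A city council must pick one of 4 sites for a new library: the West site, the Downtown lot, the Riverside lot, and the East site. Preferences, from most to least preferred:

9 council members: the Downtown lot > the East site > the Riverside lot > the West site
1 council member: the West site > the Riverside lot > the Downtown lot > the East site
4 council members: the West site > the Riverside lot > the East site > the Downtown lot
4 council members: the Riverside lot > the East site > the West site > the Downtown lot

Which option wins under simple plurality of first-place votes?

the Downtown lot

First-place votes: the West site 5, the Downtown lot 9, the Riverside lot 4, the East site 0.
the Downtown lot has the most first-place votes.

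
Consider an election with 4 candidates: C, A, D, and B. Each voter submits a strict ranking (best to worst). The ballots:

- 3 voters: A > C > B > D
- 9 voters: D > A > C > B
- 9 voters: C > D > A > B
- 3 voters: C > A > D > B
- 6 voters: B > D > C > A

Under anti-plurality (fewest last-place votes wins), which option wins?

C

Last-place votes: C 0, A 6, D 3, B 21.
C is ranked last by the fewest voters, so C wins.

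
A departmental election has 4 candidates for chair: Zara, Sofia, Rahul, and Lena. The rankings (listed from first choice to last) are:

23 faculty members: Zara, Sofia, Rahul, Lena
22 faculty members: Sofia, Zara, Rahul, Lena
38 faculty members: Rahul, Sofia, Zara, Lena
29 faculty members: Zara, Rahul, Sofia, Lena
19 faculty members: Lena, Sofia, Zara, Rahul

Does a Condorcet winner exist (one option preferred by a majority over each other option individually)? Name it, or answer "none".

none

Checking pairwise contests:
Sofia beats Zara 79–52.
Rahul beats Sofia 67–64.
Zara beats Rahul 93–38.
Zara beats Lena 112–19.
Every option loses at least one head-to-head, so there is no Condorcet winner.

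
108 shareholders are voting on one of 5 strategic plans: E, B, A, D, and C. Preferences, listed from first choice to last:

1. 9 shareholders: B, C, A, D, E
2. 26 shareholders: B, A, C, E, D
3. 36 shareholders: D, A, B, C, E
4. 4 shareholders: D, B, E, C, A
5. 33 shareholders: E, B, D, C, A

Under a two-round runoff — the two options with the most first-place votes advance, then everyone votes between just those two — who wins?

B

Round 1 first-place votes: E 33, B 35, A 0, D 40, C 0.
D and B advance.
Runoff: D is preferred to B by 40 voters; B by 68.
B wins the runoff.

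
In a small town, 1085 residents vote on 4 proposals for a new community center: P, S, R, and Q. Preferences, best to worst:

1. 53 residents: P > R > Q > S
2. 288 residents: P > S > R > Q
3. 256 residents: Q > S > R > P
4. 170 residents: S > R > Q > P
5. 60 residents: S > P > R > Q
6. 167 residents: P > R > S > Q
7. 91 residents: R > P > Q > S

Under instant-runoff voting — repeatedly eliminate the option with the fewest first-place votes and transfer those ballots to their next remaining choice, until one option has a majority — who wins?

Round 1: P 508, S 230, R 91, Q 256. Eliminate R.
Round 2: P 599, S 230, Q 256. P has a majority.

P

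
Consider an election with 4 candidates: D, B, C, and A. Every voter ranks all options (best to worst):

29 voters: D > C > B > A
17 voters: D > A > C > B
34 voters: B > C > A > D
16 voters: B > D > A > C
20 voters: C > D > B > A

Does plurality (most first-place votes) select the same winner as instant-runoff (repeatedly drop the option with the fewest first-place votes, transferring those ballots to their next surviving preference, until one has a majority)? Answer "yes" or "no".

Plurality — first-place votes: D 46, B 50, C 20, A 0. Winner: B.
Instant-runoff — R1 D 46, B 50, C 20, A 0 (A out); R2 D 46, B 50, C 20 (C out); R3 D 66, B 50 (D winner). Winner: D.
The two methods disagree.

no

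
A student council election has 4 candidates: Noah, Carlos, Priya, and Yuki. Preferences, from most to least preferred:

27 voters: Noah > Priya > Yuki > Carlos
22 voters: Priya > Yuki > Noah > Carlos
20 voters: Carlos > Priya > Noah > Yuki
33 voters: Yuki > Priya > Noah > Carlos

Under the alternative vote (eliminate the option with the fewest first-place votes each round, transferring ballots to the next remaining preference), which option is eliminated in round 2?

Round 1: Noah 27, Carlos 20, Priya 22, Yuki 33. Eliminate Carlos.
Round 2: Noah 27, Priya 42, Yuki 33. Eliminate Noah.

Noah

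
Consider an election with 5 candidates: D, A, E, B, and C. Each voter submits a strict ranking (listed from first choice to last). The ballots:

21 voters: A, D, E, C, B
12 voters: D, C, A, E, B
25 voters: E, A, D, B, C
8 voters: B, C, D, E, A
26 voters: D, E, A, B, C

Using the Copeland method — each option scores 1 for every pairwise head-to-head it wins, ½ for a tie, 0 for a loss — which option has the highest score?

D: beats E, B, and C; ties A → score 3.5.
A: beats B and C; ties D; loses to E → score 2.5.
E: beats A, B, and C; loses to D → score 3.
B: beats C; loses to D, A, and E → score 1.
C: loses to D, A, E, and B → score 0.
D has the best pairwise record.

D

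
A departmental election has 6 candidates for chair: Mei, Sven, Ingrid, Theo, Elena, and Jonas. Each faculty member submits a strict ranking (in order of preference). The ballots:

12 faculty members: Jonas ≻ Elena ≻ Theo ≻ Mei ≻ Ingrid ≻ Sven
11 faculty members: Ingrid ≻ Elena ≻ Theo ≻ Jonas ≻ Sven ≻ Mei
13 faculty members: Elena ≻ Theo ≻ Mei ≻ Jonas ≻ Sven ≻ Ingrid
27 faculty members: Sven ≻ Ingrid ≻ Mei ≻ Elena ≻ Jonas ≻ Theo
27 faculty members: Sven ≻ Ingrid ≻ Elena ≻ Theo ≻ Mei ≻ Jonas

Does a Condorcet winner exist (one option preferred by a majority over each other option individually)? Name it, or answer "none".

Sven

Sven vs Mei: 65–25 for Sven.
Sven vs Ingrid: 67–23 for Sven.
Sven vs Theo: 54–36 for Sven.
Sven vs Elena: 54–36 for Sven.
Sven vs Jonas: 54–36 for Sven.
Sven beats every other option head-to-head.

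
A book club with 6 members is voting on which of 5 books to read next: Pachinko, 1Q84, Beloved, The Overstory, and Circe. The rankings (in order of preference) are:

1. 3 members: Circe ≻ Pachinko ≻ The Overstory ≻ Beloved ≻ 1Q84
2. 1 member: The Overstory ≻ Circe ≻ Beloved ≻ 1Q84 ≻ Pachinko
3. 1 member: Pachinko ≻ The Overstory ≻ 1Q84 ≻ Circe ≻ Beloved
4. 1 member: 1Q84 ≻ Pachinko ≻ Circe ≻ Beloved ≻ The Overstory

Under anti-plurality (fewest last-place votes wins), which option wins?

Circe

Last-place votes: Pachinko 1, 1Q84 3, Beloved 1, The Overstory 1, Circe 0.
Circe is ranked last by the fewest voters, so Circe wins.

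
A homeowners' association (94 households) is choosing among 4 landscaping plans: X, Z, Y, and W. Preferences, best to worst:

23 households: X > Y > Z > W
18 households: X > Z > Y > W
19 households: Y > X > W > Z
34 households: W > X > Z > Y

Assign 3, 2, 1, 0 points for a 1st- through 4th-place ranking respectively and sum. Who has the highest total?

X

X: 23·3 + 18·3 + 19·2 + 34·2 = 229
Z: 23·1 + 18·2 + 19·0 + 34·1 = 93
Y: 23·2 + 18·1 + 19·3 + 34·0 = 121
W: 23·0 + 18·0 + 19·1 + 34·3 = 121
X has the highest Borda score (229).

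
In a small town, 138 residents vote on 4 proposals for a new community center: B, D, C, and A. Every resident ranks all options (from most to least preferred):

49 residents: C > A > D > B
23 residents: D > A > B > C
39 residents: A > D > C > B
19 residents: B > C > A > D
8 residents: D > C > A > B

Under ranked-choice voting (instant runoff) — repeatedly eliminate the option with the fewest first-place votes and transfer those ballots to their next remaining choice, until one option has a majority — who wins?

Round 1: B 19, D 31, C 49, A 39. Eliminate B.
Round 2: D 31, C 68, A 39. Eliminate D.
Round 3: C 76, A 62. C has a majority.

C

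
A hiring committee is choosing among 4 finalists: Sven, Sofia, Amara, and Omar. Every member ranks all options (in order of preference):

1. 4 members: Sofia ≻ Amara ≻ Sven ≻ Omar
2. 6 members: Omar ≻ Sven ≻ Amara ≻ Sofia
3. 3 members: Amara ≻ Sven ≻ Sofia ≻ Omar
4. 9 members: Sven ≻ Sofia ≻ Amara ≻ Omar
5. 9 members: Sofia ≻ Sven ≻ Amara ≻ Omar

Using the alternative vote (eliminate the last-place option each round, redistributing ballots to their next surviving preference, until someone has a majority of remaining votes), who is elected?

Round 1: Sven 9, Sofia 13, Amara 3, Omar 6. Eliminate Amara.
Round 2: Sven 12, Sofia 13, Omar 6. Eliminate Omar.
Round 3: Sven 18, Sofia 13. Sven has a majority.

Sven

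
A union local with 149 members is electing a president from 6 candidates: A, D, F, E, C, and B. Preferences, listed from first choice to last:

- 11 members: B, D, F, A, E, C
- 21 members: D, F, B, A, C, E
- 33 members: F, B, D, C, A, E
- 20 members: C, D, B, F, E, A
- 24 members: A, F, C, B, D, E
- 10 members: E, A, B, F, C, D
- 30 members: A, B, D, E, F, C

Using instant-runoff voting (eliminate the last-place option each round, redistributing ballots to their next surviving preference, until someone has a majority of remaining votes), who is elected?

Round 1: A 54, D 21, F 33, E 10, C 20, B 11. Eliminate E.
Round 2: A 64, D 21, F 33, C 20, B 11. Eliminate B.
Round 3: A 64, D 32, F 33, C 20. Eliminate C.
Round 4: A 64, D 52, F 33. Eliminate F.
Round 5: A 64, D 85. D has a majority.

D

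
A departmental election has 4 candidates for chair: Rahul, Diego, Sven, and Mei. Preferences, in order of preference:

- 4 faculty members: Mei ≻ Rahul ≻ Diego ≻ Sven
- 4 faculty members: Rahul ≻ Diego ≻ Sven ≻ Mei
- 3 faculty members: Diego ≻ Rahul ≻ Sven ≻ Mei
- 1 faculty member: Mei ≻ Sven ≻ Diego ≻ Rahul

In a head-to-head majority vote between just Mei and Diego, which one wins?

Voters preferring Mei to Diego: 5; preferring Diego to Mei: 7.
Diego wins the head-to-head.

Diego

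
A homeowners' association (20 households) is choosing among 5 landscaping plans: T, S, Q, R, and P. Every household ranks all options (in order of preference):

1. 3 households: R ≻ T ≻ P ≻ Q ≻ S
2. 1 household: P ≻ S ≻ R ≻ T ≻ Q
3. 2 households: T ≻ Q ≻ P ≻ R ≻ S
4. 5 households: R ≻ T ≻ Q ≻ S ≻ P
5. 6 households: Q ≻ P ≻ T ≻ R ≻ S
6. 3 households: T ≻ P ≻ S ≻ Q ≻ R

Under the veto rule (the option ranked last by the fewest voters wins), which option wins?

Last-place votes: T 0, S 11, Q 1, R 3, P 5.
T is ranked last by the fewest voters, so T wins.

T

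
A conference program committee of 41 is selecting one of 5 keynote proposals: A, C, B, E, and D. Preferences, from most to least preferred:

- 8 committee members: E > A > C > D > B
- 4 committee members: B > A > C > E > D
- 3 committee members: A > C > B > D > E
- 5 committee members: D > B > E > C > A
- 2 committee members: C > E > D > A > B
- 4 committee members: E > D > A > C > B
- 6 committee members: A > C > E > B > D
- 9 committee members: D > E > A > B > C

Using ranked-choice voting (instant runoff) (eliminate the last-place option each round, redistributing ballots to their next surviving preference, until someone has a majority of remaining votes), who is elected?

E

Round 1: A 9, C 2, B 4, E 12, D 14. Eliminate C.
Round 2: A 9, B 4, E 14, D 14. Eliminate B.
Round 3: A 13, E 14, D 14. Eliminate A.
Round 4: E 24, D 17. E has a majority.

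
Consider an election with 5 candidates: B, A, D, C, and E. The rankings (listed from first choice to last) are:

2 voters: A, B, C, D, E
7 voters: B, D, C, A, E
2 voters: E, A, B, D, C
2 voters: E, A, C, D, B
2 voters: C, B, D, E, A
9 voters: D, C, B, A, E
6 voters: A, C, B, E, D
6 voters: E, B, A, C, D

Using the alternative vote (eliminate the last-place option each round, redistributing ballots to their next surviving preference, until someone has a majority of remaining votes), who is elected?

Round 1: B 7, A 8, D 9, C 2, E 10. Eliminate C.
Round 2: B 9, A 8, D 9, E 10. Eliminate A.
Round 3: B 17, D 9, E 10. Eliminate D.
Round 4: B 26, E 10. B has a majority.

B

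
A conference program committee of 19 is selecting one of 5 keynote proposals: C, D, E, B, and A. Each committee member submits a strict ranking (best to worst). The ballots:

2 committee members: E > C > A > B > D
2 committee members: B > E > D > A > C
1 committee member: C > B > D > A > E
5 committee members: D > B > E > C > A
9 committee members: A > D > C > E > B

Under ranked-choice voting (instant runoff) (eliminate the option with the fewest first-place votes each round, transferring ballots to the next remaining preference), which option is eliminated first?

Round 1: C 1, D 5, E 2, B 2, A 9. Eliminate C.

C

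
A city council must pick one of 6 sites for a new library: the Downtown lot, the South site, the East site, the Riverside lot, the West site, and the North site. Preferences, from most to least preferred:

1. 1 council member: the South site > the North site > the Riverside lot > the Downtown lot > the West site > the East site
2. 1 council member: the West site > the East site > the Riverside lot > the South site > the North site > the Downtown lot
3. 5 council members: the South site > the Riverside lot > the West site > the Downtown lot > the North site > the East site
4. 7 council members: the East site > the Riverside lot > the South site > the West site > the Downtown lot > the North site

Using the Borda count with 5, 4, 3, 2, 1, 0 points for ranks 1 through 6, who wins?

the Riverside lot

the Downtown lot: 1·2 + 1·0 + 5·2 + 7·1 = 19
the South site: 1·5 + 1·2 + 5·5 + 7·3 = 53
the East site: 1·0 + 1·4 + 5·0 + 7·5 = 39
the Riverside lot: 1·3 + 1·3 + 5·4 + 7·4 = 54
the West site: 1·1 + 1·5 + 5·3 + 7·2 = 35
the North site: 1·4 + 1·1 + 5·1 + 7·0 = 10
the Riverside lot has the highest Borda score (54).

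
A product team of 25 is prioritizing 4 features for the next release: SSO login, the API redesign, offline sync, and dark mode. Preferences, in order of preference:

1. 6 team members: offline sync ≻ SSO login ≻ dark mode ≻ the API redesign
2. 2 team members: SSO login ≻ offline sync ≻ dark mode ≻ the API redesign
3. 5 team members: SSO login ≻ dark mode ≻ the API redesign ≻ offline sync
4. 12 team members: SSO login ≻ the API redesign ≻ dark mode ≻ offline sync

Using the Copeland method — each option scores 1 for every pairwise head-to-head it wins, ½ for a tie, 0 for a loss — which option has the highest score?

SSO login: beats the API redesign, offline sync, and dark mode → score 3.
the API redesign: beats offline sync; loses to SSO login and dark mode → score 1.
offline sync: loses to SSO login, the API redesign, and dark mode → score 0.
dark mode: beats the API redesign and offline sync; loses to SSO login → score 2.
SSO login has the best pairwise record.

SSO login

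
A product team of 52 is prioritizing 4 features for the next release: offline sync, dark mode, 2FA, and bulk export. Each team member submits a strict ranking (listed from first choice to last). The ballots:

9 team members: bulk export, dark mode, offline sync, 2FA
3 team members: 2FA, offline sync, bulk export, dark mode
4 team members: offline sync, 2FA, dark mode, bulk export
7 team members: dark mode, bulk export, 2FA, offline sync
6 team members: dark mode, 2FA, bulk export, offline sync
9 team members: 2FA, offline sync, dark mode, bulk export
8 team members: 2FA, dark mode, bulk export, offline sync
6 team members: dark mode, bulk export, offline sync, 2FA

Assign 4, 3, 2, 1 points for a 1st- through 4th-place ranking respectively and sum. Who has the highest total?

dark mode

offline sync: 9·2 + 3·3 + 4·4 + 7·1 + 6·1 + 9·3 + 8·1 + 6·2 = 103
dark mode: 9·3 + 3·1 + 4·2 + 7·4 + 6·4 + 9·2 + 8·3 + 6·4 = 156
2FA: 9·1 + 3·4 + 4·3 + 7·2 + 6·3 + 9·4 + 8·4 + 6·1 = 139
bulk export: 9·4 + 3·2 + 4·1 + 7·3 + 6·2 + 9·1 + 8·2 + 6·3 = 122
dark mode has the highest Borda score (156).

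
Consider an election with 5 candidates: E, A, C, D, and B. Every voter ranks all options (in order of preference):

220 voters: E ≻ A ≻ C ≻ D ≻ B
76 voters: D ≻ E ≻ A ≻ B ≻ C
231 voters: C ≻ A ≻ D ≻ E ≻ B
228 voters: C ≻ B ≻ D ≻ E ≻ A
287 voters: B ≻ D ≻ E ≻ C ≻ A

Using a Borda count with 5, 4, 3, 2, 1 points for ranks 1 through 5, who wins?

E: 220·5 + 76·4 + 231·2 + 228·2 + 287·3 = 3183
A: 220·4 + 76·3 + 231·4 + 228·1 + 287·1 = 2547
C: 220·3 + 76·1 + 231·5 + 228·5 + 287·2 = 3605
D: 220·2 + 76·5 + 231·3 + 228·3 + 287·4 = 3345
B: 220·1 + 76·2 + 231·1 + 228·4 + 287·5 = 2950
C has the highest Borda score (3605).

C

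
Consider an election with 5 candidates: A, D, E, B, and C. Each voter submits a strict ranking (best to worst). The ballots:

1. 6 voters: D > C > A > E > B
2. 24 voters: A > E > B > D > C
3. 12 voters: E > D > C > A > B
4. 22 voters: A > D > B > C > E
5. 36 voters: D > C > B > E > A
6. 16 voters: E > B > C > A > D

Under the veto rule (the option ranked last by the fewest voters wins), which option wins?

Last-place votes: A 36, D 16, E 22, B 18, C 24.
D is ranked last by the fewest voters, so D wins.

D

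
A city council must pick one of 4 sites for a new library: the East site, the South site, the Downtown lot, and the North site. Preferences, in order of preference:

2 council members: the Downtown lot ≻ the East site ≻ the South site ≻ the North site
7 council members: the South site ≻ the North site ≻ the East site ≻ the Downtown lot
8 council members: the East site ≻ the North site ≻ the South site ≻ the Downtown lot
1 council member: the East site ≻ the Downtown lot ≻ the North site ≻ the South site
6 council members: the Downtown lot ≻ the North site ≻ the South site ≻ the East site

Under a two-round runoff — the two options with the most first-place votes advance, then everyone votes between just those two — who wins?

Round 1 first-place votes: the East site 9, the South site 7, the Downtown lot 8, the North site 0.
the East site and the Downtown lot advance.
Runoff: the East site is preferred to the Downtown lot by 16 voters; the Downtown lot by 8.
the East site wins the runoff.

the East site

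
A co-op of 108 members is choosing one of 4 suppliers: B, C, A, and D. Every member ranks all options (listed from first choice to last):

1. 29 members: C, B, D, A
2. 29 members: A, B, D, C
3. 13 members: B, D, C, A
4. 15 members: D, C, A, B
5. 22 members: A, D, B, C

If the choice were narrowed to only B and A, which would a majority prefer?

A

Voters preferring B to A: 42; preferring A to B: 66.
A wins the head-to-head.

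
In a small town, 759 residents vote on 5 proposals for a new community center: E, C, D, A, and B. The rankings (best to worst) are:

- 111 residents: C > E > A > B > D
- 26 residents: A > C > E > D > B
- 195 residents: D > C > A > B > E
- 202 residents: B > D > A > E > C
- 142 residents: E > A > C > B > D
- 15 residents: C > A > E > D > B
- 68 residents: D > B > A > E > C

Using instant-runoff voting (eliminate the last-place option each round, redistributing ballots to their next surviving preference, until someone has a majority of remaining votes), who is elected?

D

Round 1: E 142, C 126, D 263, A 26, B 202. Eliminate A.
Round 2: E 142, C 152, D 263, B 202. Eliminate E.
Round 3: C 294, D 263, B 202. Eliminate B.
Round 4: C 294, D 465. D has a majority.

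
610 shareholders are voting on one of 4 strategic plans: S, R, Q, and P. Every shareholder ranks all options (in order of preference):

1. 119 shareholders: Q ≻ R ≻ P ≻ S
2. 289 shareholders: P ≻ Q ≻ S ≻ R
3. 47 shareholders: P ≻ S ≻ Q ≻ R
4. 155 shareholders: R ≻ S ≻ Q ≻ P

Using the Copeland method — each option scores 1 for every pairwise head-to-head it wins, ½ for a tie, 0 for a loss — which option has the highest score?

P

S: beats R; loses to Q and P → score 1.
R: loses to S, Q, and P → score 0.
Q: beats S and R; loses to P → score 2.
P: beats S, R, and Q → score 3.
P has the best pairwise record.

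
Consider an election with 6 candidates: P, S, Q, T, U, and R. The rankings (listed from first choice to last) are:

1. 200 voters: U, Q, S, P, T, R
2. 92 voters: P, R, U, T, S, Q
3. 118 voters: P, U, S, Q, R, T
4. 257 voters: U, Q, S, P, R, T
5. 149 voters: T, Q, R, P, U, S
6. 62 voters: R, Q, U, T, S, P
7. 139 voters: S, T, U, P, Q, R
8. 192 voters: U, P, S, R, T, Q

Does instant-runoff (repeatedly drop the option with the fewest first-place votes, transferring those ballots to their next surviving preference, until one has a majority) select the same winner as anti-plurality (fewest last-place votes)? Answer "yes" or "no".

yes

Instant-runoff — R1 P 210, S 139, Q 0, T 149, U 649, R 62 (U winner). Winner: U.
Anti-plurality — last-place votes: P 62, S 149, Q 284, T 375, U 0, R 339. Winner: U.
The two methods agree.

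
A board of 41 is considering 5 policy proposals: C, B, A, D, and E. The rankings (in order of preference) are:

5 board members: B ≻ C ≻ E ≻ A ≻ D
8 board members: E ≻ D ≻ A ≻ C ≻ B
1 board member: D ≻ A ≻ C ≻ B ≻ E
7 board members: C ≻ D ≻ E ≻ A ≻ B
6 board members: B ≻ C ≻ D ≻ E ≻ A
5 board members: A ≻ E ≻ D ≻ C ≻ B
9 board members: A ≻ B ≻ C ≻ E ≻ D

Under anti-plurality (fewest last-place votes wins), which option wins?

Last-place votes: C 0, B 20, A 6, D 14, E 1.
C is ranked last by the fewest voters, so C wins.

C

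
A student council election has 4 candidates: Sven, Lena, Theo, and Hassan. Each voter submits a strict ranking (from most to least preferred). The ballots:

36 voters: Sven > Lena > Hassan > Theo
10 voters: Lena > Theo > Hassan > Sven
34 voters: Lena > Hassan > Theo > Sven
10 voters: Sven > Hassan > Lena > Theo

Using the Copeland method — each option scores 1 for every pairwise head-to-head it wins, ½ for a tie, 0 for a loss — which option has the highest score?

Sven: beats Lena, Theo, and Hassan → score 3.
Lena: beats Theo and Hassan; loses to Sven → score 2.
Theo: loses to Sven, Lena, and Hassan → score 0.
Hassan: beats Theo; loses to Sven and Lena → score 1.
Sven has the best pairwise record.

Sven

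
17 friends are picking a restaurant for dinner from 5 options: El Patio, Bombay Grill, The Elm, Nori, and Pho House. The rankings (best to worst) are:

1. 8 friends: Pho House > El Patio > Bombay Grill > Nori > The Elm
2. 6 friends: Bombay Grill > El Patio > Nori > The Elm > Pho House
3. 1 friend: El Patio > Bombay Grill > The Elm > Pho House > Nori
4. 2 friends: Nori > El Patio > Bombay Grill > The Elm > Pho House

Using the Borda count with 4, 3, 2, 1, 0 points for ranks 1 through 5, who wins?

El Patio: 8·3 + 6·3 + 1·4 + 2·3 = 52
Bombay Grill: 8·2 + 6·4 + 1·3 + 2·2 = 47
The Elm: 8·0 + 6·1 + 1·2 + 2·1 = 10
Nori: 8·1 + 6·2 + 1·0 + 2·4 = 28
Pho House: 8·4 + 6·0 + 1·1 + 2·0 = 33
El Patio has the highest Borda score (52).

El Patio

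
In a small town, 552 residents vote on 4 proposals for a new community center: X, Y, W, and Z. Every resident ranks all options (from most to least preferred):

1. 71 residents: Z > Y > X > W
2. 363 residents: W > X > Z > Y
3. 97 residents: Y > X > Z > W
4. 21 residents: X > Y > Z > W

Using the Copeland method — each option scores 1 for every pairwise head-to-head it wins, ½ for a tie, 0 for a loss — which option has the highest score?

X: beats Y and Z; loses to W → score 2.
Y: loses to X, W, and Z → score 0.
W: beats X, Y, and Z → score 3.
Z: beats Y; loses to X and W → score 1.
W has the best pairwise record.

W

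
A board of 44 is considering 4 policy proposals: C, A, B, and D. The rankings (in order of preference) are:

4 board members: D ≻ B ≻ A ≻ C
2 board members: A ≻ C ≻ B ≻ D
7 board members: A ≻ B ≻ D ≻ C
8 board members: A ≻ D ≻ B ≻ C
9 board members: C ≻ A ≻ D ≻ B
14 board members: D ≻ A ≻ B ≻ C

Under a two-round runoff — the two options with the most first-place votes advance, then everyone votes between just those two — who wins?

Round 1 first-place votes: C 9, A 17, B 0, D 18.
D and A advance.
Runoff: D is preferred to A by 18 voters; A by 26.
A wins the runoff.

A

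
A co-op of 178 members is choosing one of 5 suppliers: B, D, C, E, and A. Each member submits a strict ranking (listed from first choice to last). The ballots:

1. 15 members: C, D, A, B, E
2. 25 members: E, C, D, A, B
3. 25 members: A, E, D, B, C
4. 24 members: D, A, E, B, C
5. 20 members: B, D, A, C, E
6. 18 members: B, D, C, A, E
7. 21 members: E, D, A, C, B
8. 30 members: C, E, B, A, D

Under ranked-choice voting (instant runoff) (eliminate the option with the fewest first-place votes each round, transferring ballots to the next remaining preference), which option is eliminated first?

Round 1: B 38, D 24, C 45, E 46, A 25. Eliminate D.

D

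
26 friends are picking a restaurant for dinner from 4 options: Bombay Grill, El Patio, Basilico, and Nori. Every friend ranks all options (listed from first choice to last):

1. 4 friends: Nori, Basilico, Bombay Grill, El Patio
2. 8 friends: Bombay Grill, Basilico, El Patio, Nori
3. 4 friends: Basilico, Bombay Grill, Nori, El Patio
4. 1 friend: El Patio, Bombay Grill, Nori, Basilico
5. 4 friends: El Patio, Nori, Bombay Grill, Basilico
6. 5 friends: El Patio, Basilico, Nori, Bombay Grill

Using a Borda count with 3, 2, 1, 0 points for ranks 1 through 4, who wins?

Bombay Grill: 4·1 + 8·3 + 4·2 + 1·2 + 4·1 + 5·0 = 42
El Patio: 4·0 + 8·1 + 4·0 + 1·3 + 4·3 + 5·3 = 38
Basilico: 4·2 + 8·2 + 4·3 + 1·0 + 4·0 + 5·2 = 46
Nori: 4·3 + 8·0 + 4·1 + 1·1 + 4·2 + 5·1 = 30
Basilico has the highest Borda score (46).

Basilico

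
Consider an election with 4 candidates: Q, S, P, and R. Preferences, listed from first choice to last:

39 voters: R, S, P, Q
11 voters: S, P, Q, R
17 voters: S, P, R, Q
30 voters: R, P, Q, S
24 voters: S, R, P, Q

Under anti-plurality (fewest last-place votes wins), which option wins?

P

Last-place votes: Q 80, S 30, P 0, R 11.
P is ranked last by the fewest voters, so P wins.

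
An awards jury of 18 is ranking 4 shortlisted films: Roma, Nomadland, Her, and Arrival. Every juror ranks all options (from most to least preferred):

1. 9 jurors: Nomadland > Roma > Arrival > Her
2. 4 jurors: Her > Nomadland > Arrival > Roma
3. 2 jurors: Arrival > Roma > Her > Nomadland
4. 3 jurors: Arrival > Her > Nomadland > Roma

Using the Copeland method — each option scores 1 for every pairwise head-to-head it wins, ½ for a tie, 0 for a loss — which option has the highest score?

Nomadland

Roma: beats Her; ties Arrival; loses to Nomadland → score 1.5.
Nomadland: beats Roma and Arrival; ties Her → score 2.5.
Her: ties Nomadland; loses to Roma and Arrival → score 0.5.
Arrival: beats Her; ties Roma; loses to Nomadland → score 1.5.
Nomadland has the best pairwise record.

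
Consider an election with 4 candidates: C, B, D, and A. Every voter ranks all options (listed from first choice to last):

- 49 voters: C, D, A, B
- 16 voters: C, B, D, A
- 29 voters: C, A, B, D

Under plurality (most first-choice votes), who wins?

First-place votes: C 94, B 0, D 0, A 0.
C has the most first-place votes.

C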